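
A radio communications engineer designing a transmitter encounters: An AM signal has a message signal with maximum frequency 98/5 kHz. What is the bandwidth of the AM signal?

In AM (double-sideband), the bandwidth is twice the message frequency.
BW = 2 * f_m = 2 * 98/5 kHz = 196/5 kHz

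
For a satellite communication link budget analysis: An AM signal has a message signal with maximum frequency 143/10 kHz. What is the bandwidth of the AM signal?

In AM (double-sideband), the bandwidth is twice the message frequency.
BW = 2 * f_m = 2 * 143/10 kHz = 143/5 kHz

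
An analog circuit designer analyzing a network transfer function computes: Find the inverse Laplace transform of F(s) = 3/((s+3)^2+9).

Standard pair: w/((s+a)^2+w^2) <-> e^(-at)*sin(wt)*u(t)
With a=3, w=3: f(t) = e^(-3t)*sin(3t)*u(t)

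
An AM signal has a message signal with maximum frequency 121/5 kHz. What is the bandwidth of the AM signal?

In AM (double-sideband), the bandwidth is twice the message frequency.
BW = 2 * f_m = 2 * 121/5 kHz = 242/5 kHz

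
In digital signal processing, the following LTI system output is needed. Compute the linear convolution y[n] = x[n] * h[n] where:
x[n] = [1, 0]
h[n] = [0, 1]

y[n] = sum_k x[k]*h[n-k]. Output length = len(x) + len(h) - 1 = 2 + 2 - 1 = 3.
y[0] = 1*0 = 0
y[1] = 0*0 + 1*1 = 1
y[2] = 0*1 = 0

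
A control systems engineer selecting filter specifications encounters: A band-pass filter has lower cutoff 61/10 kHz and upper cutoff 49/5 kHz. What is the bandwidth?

Bandwidth = f_high - f_low
= 49/5 kHz - 61/10 kHz = 37/10 kHz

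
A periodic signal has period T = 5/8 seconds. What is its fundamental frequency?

The fundamental frequency is the reciprocal of the period.
f = 1/T = 1/(5/8) = 8/5 Hz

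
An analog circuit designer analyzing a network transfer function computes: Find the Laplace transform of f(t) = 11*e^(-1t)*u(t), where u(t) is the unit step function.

Standard Laplace transform pair:
e^(-at)*u(t) <-> 1/(s+a)
With a = 1: L{11*e^(-1t)*u(t)} = 11/(s+1), ROC: Re(s) > -1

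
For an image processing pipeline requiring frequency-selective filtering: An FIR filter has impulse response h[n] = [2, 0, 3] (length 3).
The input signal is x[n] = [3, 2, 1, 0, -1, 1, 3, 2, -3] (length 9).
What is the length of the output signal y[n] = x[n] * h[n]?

For linear convolution, the output length is:
len(y) = len(x) + len(h) - 1 = 9 + 3 - 1 = 11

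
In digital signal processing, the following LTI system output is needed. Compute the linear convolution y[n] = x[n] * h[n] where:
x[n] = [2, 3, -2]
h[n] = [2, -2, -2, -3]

y[n] = sum_k x[k]*h[n-k]. Output length = len(x) + len(h) - 1 = 3 + 4 - 1 = 6.
y[0] = 2*2 = 4
y[1] = 3*2 + 2*-2 = 2
y[2] = -2*2 + 3*-2 + 2*-2 = -14
y[3] = -2*-2 + 3*-2 + 2*-3 = -8
y[4] = -2*-2 + 3*-3 = -5
y[5] = -2*-3 = 6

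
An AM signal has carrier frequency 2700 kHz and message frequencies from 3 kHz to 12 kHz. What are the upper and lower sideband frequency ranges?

Upper sideband (USB) = fc + [fm_low, fm_high] = 2700 + [3, 12] = [2703, 2712] kHz
Lower sideband (LSB) = fc - [fm_high, fm_low] = 2700 - [12, 3] = [2688, 2697] kHz
Total occupied spectrum: 2688 kHz to 2712 kHz (plus carrier at 2700 kHz)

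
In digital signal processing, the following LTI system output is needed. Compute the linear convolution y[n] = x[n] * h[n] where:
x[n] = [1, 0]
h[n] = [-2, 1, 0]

y[n] = sum_k x[k]*h[n-k]. Output length = len(x) + len(h) - 1 = 2 + 3 - 1 = 4.
y[0] = 1*-2 = -2
y[1] = 0*-2 + 1*1 = 1
y[2] = 0*1 + 1*0 = 0
y[3] = 0*0 = 0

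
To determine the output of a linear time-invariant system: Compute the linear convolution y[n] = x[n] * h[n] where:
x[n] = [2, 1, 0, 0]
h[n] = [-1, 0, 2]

y[n] = sum_k x[k]*h[n-k]. Output length = len(x) + len(h) - 1 = 4 + 3 - 1 = 6.
y[0] = 2*-1 = -2
y[1] = 1*-1 + 2*0 = -1
y[2] = 0*-1 + 1*0 + 2*2 = 4
y[3] = 0*-1 + 0*0 + 1*2 = 2
y[4] = 0*0 + 0*2 = 0
y[5] = 0*2 = 0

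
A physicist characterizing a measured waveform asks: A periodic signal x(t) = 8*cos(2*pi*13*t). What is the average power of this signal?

Average power of A*cos(wt) is A^2/2.
P = 8^2 / 2 = 64/2 = 32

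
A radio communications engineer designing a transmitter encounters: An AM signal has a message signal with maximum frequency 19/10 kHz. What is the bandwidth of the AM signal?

In AM (double-sideband), the bandwidth is twice the message frequency.
BW = 2 * f_m = 2 * 19/10 kHz = 19/5 kHz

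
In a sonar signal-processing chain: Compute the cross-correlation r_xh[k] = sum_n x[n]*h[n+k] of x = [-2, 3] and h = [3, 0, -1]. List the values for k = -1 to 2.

Both sequences indexed from 0 and zero outside their support.
Lags with overlap: k = -1 to 2.
  r_xh[-1] = x[1]*h[0] = 9
  r_xh[0] = x[0]*h[0] + x[1]*h[1] = -6
  r_xh[1] = x[0]*h[1] + x[1]*h[2] = -3
  r_xh[2] = x[0]*h[2] = 2
r_xh = [9, -6, -3, 2] (for k = -1, ..., 2)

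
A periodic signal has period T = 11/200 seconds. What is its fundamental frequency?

The fundamental frequency is the reciprocal of the period.
f = 1/T = 1/(11/200) = 200/11 Hz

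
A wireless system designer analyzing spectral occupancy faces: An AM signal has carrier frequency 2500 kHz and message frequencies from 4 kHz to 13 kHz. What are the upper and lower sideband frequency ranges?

Upper sideband (USB) = fc + [fm_low, fm_high] = 2500 + [4, 13] = [2504, 2513] kHz
Lower sideband (LSB) = fc - [fm_high, fm_low] = 2500 - [13, 4] = [2487, 2496] kHz
Total occupied spectrum: 2487 kHz to 2513 kHz (plus carrier at 2500 kHz)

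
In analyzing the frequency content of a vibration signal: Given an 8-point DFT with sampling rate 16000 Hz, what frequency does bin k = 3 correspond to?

The frequency of DFT bin k is: f_k = k * f_s / N
f_3 = 3 * 16000 / 8 = 6000 Hz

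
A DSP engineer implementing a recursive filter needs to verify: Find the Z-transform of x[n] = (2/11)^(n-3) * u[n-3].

Time-shifting property: if X(z) = Z{x[n]}, then Z{x[n-d]} = z^(-d) * X(z)
X(z) = z/(z - 2/11) for x[n] = (2/11)^n * u[n]
Z{x[n-3]} = z^(-3) * z/(z - 2/11) = z^(-2)/(z - 2/11)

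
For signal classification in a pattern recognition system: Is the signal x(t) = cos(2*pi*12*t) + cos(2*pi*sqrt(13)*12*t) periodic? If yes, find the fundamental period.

f1 = 12 Hz, f2 = 12*sqrt(13) Hz
Ratio f2/f1 = sqrt(13), which is irrational.
Since the frequency ratio is irrational, no common period exists.
The signal is not periodic.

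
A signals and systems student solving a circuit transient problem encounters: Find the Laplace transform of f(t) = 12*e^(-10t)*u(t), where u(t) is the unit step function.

Standard Laplace transform pair:
e^(-at)*u(t) <-> 1/(s+a)
With a = 10: L{12*e^(-10t)*u(t)} = 12/(s+10), ROC: Re(s) > -10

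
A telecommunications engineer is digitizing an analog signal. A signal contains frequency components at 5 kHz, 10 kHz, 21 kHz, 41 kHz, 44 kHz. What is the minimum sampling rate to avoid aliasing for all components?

The highest frequency component is f_max = 44 kHz.
Nyquist rate = 2 * f_max = 2 * 44 kHz = 88 kHz.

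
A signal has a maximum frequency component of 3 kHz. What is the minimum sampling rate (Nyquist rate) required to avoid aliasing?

By the Nyquist-Shannon sampling theorem,
the minimum sampling rate (Nyquist rate) must be at least 2 * f_max.
Nyquist rate = 2 * 3 kHz = 6 kHz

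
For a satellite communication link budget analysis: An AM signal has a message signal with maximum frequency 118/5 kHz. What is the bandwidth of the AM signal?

In AM (double-sideband), the bandwidth is twice the message frequency.
BW = 2 * f_m = 2 * 118/5 kHz = 236/5 kHz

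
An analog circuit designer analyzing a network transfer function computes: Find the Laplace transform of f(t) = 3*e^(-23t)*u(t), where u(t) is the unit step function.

Standard Laplace transform pair:
e^(-at)*u(t) <-> 1/(s+a)
With a = 23: L{3*e^(-23t)*u(t)} = 3/(s+23), ROC: Re(s) > -23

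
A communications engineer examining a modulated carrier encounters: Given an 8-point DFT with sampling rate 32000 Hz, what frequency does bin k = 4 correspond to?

The frequency of DFT bin k is: f_k = k * f_s / N
f_4 = 4 * 32000 / 8 = 16000 Hz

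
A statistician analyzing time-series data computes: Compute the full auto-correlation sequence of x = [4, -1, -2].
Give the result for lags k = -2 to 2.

r_xx[k] = sum_m x[m]*x[m+k], indexed from 0, for k = -2 to 2:
  r_xx[-2] = x[2]*x[0] = -8
  r_xx[-1] = x[1]*x[0] + x[2]*x[1] = -2
  r_xx[0] = x[0]*x[0] + x[1]*x[1] + x[2]*x[2] = 21
  r_xx[1] = x[0]*x[1] + x[1]*x[2] = -2
  r_xx[2] = x[0]*x[2] = -8
r_xx = [-8, -2, 21, -2, -8]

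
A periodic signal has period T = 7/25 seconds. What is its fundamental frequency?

The fundamental frequency is the reciprocal of the period.
f = 1/T = 1/(7/25) = 25/7 Hz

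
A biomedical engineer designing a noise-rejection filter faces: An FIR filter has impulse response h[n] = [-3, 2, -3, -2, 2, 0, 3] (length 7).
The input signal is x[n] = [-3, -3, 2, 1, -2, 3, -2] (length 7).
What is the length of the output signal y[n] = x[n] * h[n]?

For linear convolution, the output length is:
len(y) = len(x) + len(h) - 1 = 7 + 7 - 1 = 13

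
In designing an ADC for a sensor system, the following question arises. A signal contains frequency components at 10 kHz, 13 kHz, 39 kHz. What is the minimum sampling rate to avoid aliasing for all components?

The highest frequency component is f_max = 39 kHz.
Nyquist rate = 2 * f_max = 2 * 39 kHz = 78 kHz.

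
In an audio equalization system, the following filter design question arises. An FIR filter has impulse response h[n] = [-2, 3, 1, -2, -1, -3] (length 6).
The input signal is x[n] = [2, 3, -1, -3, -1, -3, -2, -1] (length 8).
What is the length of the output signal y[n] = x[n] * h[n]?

For linear convolution, the output length is:
len(y) = len(x) + len(h) - 1 = 8 + 6 - 1 = 13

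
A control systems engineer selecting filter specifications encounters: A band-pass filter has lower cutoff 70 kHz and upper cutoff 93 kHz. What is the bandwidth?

Bandwidth = f_high - f_low
= 93 kHz - 70 kHz = 23 kHz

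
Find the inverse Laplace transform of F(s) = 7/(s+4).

Standard pair: k/(s+a) <-> k*e^(-at)*u(t)
With k=7, a=4: f(t) = 7*e^(-4t)*u(t)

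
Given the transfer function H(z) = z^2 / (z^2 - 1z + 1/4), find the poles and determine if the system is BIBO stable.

Poles are roots of the denominator: z^2 - 1z + 1/4 = 0.
Quadratic formula: z = [-(-1) +/- sqrt((-1)^2 - 4*(1/4))] / 2
Discriminant = 1 - 1 = 0; sqrt = 0.
z = (1 +/- 0) / 2 = 1/2 (repeated root).
|p1| = 1/2, |p2| = 1/2.
For BIBO stability, all poles must lie inside the unit circle (|p| < 1).
System is STABLE since both |p| < 1.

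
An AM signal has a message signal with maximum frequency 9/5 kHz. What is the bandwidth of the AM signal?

In AM (double-sideband), the bandwidth is twice the message frequency.
BW = 2 * f_m = 2 * 9/5 kHz = 18/5 kHz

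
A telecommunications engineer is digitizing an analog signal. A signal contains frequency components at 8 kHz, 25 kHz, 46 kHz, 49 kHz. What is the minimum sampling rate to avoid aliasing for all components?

The highest frequency component is f_max = 49 kHz.
Nyquist rate = 2 * f_max = 2 * 49 kHz = 98 kHz.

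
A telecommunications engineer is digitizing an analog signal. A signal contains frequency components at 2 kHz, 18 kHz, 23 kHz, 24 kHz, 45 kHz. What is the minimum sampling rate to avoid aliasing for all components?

The highest frequency component is f_max = 45 kHz.
Nyquist rate = 2 * f_max = 2 * 45 kHz = 90 kHz.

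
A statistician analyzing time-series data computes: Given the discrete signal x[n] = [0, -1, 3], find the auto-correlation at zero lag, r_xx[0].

The auto-correlation at zero lag r_xx[0] equals the signal energy.
r_xx[0] = sum of x[n]^2 = 0^2 + (-1)^2 + 3^2
= 0 + 1 + 9 = 10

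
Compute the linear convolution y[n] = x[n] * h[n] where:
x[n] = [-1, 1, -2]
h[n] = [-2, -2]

y[n] = sum_k x[k]*h[n-k]. Output length = len(x) + len(h) - 1 = 3 + 2 - 1 = 4.
y[0] = -1*-2 = 2
y[1] = 1*-2 + -1*-2 = 0
y[2] = -2*-2 + 1*-2 = 2
y[3] = -2*-2 = 4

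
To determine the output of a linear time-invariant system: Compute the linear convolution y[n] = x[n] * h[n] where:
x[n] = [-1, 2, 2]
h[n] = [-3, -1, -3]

y[n] = sum_k x[k]*h[n-k]. Output length = len(x) + len(h) - 1 = 3 + 3 - 1 = 5.
y[0] = -1*-3 = 3
y[1] = 2*-3 + -1*-1 = -5
y[2] = 2*-3 + 2*-1 + -1*-3 = -5
y[3] = 2*-1 + 2*-3 = -8
y[4] = 2*-3 = -6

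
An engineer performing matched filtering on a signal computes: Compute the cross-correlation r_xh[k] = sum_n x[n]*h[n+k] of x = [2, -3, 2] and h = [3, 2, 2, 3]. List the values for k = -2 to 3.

Both sequences indexed from 0 and zero outside their support.
Lags with overlap: k = -2 to 3.
  r_xh[-2] = x[2]*h[0] = 6
  r_xh[-1] = x[1]*h[0] + x[2]*h[1] = -5
  r_xh[0] = x[0]*h[0] + x[1]*h[1] + x[2]*h[2] = 4
  r_xh[1] = x[0]*h[1] + x[1]*h[2] + x[2]*h[3] = 4
  r_xh[2] = x[0]*h[2] + x[1]*h[3] = -5
  r_xh[3] = x[0]*h[3] = 6
r_xh = [6, -5, 4, 4, -5, 6] (for k = -2, ..., 3)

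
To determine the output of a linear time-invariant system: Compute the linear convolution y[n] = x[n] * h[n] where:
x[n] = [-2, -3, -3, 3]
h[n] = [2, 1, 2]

y[n] = sum_k x[k]*h[n-k]. Output length = len(x) + len(h) - 1 = 4 + 3 - 1 = 6.
y[0] = -2*2 = -4
y[1] = -3*2 + -2*1 = -8
y[2] = -3*2 + -3*1 + -2*2 = -13
y[3] = 3*2 + -3*1 + -3*2 = -3
y[4] = 3*1 + -3*2 = -3
y[5] = 3*2 = 6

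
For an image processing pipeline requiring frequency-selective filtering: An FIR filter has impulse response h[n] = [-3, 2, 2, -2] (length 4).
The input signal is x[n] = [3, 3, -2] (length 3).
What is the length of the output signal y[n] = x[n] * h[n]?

For linear convolution, the output length is:
len(y) = len(x) + len(h) - 1 = 3 + 4 - 1 = 6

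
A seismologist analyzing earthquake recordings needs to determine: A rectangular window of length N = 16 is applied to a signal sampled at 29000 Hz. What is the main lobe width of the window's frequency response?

For a rectangular window of length N,
the main lobe width in frequency is 2*f_s/N.
= 2*29000/16 = 3625 Hz
This determines the minimum frequency separation for resolving two sinusoids.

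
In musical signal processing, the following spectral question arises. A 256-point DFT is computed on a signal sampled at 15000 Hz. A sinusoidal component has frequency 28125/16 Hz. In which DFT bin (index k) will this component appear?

DFT frequency resolution = f_s/N = 15000/256 = 1875/32 Hz
Bin index k = f_signal / resolution = 28125/16 / 1875/32 = 30
The signal frequency 28125/16 Hz falls in DFT bin k = 30.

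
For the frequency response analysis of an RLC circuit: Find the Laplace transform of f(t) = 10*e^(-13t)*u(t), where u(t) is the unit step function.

Standard Laplace transform pair:
e^(-at)*u(t) <-> 1/(s+a)
With a = 13: L{10*e^(-13t)*u(t)} = 10/(s+13), ROC: Re(s) > -13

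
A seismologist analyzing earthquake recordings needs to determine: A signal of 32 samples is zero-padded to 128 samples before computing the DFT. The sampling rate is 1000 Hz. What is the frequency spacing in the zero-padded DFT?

Original DFT: N = 32, resolution = f_s/N = 1000/32 = 125/4 Hz
Zero-padded DFT: N = 128, resolution = f_s/N = 1000/128 = 125/16 Hz
Zero-padding interpolates the spectrum (finer frequency grid)
but does NOT improve the true spectral resolution (ability to resolve close frequencies).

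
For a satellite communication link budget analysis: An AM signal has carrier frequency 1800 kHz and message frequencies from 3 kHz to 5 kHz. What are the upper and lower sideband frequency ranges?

Upper sideband (USB) = fc + [fm_low, fm_high] = 1800 + [3, 5] = [1803, 1805] kHz
Lower sideband (LSB) = fc - [fm_high, fm_low] = 1800 - [5, 3] = [1795, 1797] kHz
Total occupied spectrum: 1795 kHz to 1805 kHz (plus carrier at 1800 kHz)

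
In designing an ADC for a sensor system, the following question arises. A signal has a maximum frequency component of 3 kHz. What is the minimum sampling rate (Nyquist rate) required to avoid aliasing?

By the Nyquist-Shannon sampling theorem,
the minimum sampling rate (Nyquist rate) must be at least 2 * f_max.
Nyquist rate = 2 * 3 kHz = 6 kHz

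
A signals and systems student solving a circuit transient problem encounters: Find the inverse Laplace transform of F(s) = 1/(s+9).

Standard pair: k/(s+a) <-> k*e^(-at)*u(t)
With k=1, a=9: f(t) = e^(-9t)*u(t)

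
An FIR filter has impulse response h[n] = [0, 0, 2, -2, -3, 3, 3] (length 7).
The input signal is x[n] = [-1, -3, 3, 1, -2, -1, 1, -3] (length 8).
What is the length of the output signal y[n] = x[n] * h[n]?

For linear convolution, the output length is:
len(y) = len(x) + len(h) - 1 = 8 + 7 - 1 = 14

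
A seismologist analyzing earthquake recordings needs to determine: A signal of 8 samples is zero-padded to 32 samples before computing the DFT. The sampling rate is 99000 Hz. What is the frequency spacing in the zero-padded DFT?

Original DFT: N = 8, resolution = f_s/N = 99000/8 = 12375 Hz
Zero-padded DFT: N = 32, resolution = f_s/N = 99000/32 = 12375/4 Hz
Zero-padding interpolates the spectrum (finer frequency grid)
but does NOT improve the true spectral resolution (ability to resolve close frequencies).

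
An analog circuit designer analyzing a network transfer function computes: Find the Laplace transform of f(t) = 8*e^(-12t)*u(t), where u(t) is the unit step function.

Standard Laplace transform pair:
e^(-at)*u(t) <-> 1/(s+a)
With a = 12: L{8*e^(-12t)*u(t)} = 8/(s+12), ROC: Re(s) > -12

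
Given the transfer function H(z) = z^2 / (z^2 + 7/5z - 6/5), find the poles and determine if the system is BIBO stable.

Poles are roots of the denominator: z^2 + 7/5z - 6/5 = 0.
Quadratic formula: z = [-(7/5) +/- sqrt((7/5)^2 - 4*(-6/5))] / 2
Discriminant = 49/25 + 24/5 = 169/25; sqrt = 13/5.
z = (-7/5 +/- 13/5) / 2 => z = 3/5 or z = -2.
|p1| = 2, |p2| = 3/5.
For BIBO stability, all poles must lie inside the unit circle (|p| < 1).
System is UNSTABLE since at least one |p| >= 1.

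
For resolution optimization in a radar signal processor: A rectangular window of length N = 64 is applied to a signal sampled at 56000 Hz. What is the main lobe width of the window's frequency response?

For a rectangular window of length N,
the main lobe width in frequency is 2*f_s/N.
= 2*56000/64 = 1750 Hz
This determines the minimum frequency separation for resolving two sinusoids.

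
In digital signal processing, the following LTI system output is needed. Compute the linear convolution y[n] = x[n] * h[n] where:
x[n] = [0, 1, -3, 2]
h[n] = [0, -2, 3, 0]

y[n] = sum_k x[k]*h[n-k]. Output length = len(x) + len(h) - 1 = 4 + 4 - 1 = 7.
y[0] = 0*0 = 0
y[1] = 1*0 + 0*-2 = 0
y[2] = -3*0 + 1*-2 + 0*3 = -2
y[3] = 2*0 + -3*-2 + 1*3 + 0*0 = 9
y[4] = 2*-2 + -3*3 + 1*0 = -13
y[5] = 2*3 + -3*0 = 6
y[6] = 2*0 = 0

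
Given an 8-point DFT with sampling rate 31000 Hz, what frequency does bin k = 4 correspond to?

The frequency of DFT bin k is: f_k = k * f_s / N
f_4 = 4 * 31000 / 8 = 15500 Hz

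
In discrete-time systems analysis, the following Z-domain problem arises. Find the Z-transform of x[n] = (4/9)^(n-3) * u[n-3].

Time-shifting property: if X(z) = Z{x[n]}, then Z{x[n-d]} = z^(-d) * X(z)
X(z) = z/(z - 4/9) for x[n] = (4/9)^n * u[n]
Z{x[n-3]} = z^(-3) * z/(z - 4/9) = z^(-2)/(z - 4/9)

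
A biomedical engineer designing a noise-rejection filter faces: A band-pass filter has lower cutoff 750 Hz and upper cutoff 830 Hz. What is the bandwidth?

Bandwidth = f_high - f_low
= 830 Hz - 750 Hz = 80 Hz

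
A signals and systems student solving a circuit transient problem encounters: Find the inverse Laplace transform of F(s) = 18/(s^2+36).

Standard pair: w/(s^2+w^2) <-> sin(wt)*u(t)
Recognize w^2 = 36, so w = 6; numerator 18 = 3*6.
f(t) = 3*sin(6t)*u(t)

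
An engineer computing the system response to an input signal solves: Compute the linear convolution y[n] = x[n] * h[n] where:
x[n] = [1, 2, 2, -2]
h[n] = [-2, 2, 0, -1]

y[n] = sum_k x[k]*h[n-k]. Output length = len(x) + len(h) - 1 = 4 + 4 - 1 = 7.
y[0] = 1*-2 = -2
y[1] = 2*-2 + 1*2 = -2
y[2] = 2*-2 + 2*2 + 1*0 = 0
y[3] = -2*-2 + 2*2 + 2*0 + 1*-1 = 7
y[4] = -2*2 + 2*0 + 2*-1 = -6
y[5] = -2*0 + 2*-1 = -2
y[6] = -2*-1 = 2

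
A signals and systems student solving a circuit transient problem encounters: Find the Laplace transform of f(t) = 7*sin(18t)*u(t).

Standard pair: sin(wt)*u(t) <-> w/(s^2+w^2)
With w = 18: L{7*sin(18t)*u(t)} = 126/(s^2+324)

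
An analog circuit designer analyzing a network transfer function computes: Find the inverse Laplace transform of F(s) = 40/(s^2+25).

Standard pair: w/(s^2+w^2) <-> sin(wt)*u(t)
Recognize w^2 = 25, so w = 5; numerator 40 = 8*5.
f(t) = 8*sin(5t)*u(t)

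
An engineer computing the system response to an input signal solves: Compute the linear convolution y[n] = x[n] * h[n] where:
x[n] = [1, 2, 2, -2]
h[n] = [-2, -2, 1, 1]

y[n] = sum_k x[k]*h[n-k]. Output length = len(x) + len(h) - 1 = 4 + 4 - 1 = 7.
y[0] = 1*-2 = -2
y[1] = 2*-2 + 1*-2 = -6
y[2] = 2*-2 + 2*-2 + 1*1 = -7
y[3] = -2*-2 + 2*-2 + 2*1 + 1*1 = 3
y[4] = -2*-2 + 2*1 + 2*1 = 8
y[5] = -2*1 + 2*1 = 0
y[6] = -2*1 = -2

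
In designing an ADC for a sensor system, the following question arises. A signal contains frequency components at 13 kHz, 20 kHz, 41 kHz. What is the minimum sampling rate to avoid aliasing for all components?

The highest frequency component is f_max = 41 kHz.
Nyquist rate = 2 * f_max = 2 * 41 kHz = 82 kHz.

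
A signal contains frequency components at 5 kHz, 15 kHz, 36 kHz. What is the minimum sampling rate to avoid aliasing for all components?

The highest frequency component is f_max = 36 kHz.
Nyquist rate = 2 * f_max = 2 * 36 kHz = 72 kHz.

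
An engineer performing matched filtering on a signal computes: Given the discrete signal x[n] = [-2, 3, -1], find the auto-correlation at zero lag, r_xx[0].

The auto-correlation at zero lag r_xx[0] equals the signal energy.
r_xx[0] = sum of x[n]^2 = (-2)^2 + 3^2 + (-1)^2
= 4 + 9 + 1 = 14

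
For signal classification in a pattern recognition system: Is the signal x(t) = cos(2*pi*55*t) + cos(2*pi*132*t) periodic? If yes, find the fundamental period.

f1 = 55 Hz, f2 = 132 Hz
Period T1 = 1/55, T2 = 1/132
Ratio T1/T2 = 132/55, which is rational.
The signal is periodic with fundamental period T = 1/GCD(55,132) = 1/11 s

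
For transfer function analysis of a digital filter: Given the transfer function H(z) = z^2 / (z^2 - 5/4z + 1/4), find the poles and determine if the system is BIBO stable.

Poles are roots of the denominator: z^2 - 5/4z + 1/4 = 0.
Quadratic formula: z = [-(-5/4) +/- sqrt((-5/4)^2 - 4*(1/4))] / 2
Discriminant = 25/16 - 1 = 9/16; sqrt = 3/4.
z = (5/4 +/- 3/4) / 2 => z = 1 or z = 1/4.
|p1| = 1, |p2| = 1/4.
For BIBO stability, all poles must lie inside the unit circle (|p| < 1).
System is UNSTABLE since at least one |p| >= 1.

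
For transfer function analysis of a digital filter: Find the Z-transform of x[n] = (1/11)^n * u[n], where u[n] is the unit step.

The Z-transform of a^n * u[n] is z/(z-a) for |z| > |a|.
Here a = 1/11, so X(z) = z/(z - (1/11)) = 11z/(11z - 1)
ROC: |z| > 1/11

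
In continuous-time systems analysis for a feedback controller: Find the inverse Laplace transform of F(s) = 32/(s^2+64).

Standard pair: w/(s^2+w^2) <-> sin(wt)*u(t)
Recognize w^2 = 64, so w = 8; numerator 32 = 4*8.
f(t) = 4*sin(8t)*u(t)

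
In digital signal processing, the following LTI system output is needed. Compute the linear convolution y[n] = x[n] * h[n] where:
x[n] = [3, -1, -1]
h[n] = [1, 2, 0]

y[n] = sum_k x[k]*h[n-k]. Output length = len(x) + len(h) - 1 = 3 + 3 - 1 = 5.
y[0] = 3*1 = 3
y[1] = -1*1 + 3*2 = 5
y[2] = -1*1 + -1*2 + 3*0 = -3
y[3] = -1*2 + -1*0 = -2
y[4] = -1*0 = 0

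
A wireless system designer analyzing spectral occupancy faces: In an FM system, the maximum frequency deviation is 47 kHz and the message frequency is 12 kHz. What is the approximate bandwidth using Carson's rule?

Carson's rule: BW = 2*(delta_f + f_m)
= 2*(47 + 12) kHz = 118 kHz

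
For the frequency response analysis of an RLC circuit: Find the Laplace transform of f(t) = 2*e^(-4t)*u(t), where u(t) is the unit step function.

Standard Laplace transform pair:
e^(-at)*u(t) <-> 1/(s+a)
With a = 4: L{2*e^(-4t)*u(t)} = 2/(s+4), ROC: Re(s) > -4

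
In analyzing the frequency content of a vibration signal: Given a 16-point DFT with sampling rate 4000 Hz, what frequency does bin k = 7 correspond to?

The frequency of DFT bin k is: f_k = k * f_s / N
f_7 = 7 * 4000 / 16 = 1750 Hz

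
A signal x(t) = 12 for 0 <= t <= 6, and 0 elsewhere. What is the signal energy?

Energy = integral of |x(t)|^2 dt over the signal duration
= 12^2 * 6 = 144 * 6 = 864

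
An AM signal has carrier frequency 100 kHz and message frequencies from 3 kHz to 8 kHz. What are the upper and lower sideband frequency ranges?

Upper sideband (USB) = fc + [fm_low, fm_high] = 100 + [3, 8] = [103, 108] kHz
Lower sideband (LSB) = fc - [fm_high, fm_low] = 100 - [8, 3] = [92, 97] kHz
Total occupied spectrum: 92 kHz to 108 kHz (plus carrier at 100 kHz)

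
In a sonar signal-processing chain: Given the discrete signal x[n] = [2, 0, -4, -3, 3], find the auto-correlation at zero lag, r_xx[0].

The auto-correlation at zero lag r_xx[0] equals the signal energy.
r_xx[0] = sum of x[n]^2 = 2^2 + 0^2 + (-4)^2 + (-3)^2 + 3^2
= 4 + 0 + 16 + 9 + 9 = 38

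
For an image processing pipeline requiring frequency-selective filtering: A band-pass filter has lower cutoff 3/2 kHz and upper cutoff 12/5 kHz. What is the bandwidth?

Bandwidth = f_high - f_low
= 12/5 kHz - 3/2 kHz = 9/10 kHz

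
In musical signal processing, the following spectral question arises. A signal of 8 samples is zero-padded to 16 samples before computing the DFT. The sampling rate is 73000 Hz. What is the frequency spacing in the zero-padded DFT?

Original DFT: N = 8, resolution = f_s/N = 73000/8 = 9125 Hz
Zero-padded DFT: N = 16, resolution = f_s/N = 73000/16 = 9125/2 Hz
Zero-padding interpolates the spectrum (finer frequency grid)
but does NOT improve the true spectral resolution (ability to resolve close frequencies).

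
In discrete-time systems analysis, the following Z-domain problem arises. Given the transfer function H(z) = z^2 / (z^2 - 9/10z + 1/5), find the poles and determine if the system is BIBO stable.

Poles are roots of the denominator: z^2 - 9/10z + 1/5 = 0.
Quadratic formula: z = [-(-9/10) +/- sqrt((-9/10)^2 - 4*(1/5))] / 2
Discriminant = 81/100 - 4/5 = 1/100; sqrt = 1/10.
z = (9/10 +/- 1/10) / 2 => z = 1/2 or z = 2/5.
|p1| = 2/5, |p2| = 1/2.
For BIBO stability, all poles must lie inside the unit circle (|p| < 1).
System is STABLE since both |p| < 1.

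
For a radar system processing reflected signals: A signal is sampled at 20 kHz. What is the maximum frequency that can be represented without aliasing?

The maximum frequency that can be represented without aliasing
is the Nyquist frequency: f_max = f_s / 2 = 20 kHz / 2 = 10 kHz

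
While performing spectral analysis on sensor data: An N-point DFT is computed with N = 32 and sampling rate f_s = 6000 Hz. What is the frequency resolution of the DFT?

DFT frequency resolution = f_s / N
= 6000 / 32 = 375/2 Hz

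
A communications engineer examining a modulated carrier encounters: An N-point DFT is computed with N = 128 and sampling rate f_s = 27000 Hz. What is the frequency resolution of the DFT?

DFT frequency resolution = f_s / N
= 27000 / 128 = 3375/16 Hz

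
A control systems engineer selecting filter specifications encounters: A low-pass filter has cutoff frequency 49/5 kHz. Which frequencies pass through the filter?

A low-pass filter passes all frequencies below the cutoff frequency 49/5 kHz and attenuates higher frequencies.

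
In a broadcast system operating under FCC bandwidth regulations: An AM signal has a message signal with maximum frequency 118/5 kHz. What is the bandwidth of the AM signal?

In AM (double-sideband), the bandwidth is twice the message frequency.
BW = 2 * f_m = 2 * 118/5 kHz = 236/5 kHz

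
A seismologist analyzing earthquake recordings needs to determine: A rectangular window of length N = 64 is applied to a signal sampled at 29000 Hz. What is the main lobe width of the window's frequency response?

For a rectangular window of length N,
the main lobe width in frequency is 2*f_s/N.
= 2*29000/64 = 3625/4 Hz
This determines the minimum frequency separation for resolving two sinusoids.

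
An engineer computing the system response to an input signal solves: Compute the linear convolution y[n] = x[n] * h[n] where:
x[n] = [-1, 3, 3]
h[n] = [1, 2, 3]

y[n] = sum_k x[k]*h[n-k]. Output length = len(x) + len(h) - 1 = 3 + 3 - 1 = 5.
y[0] = -1*1 = -1
y[1] = 3*1 + -1*2 = 1
y[2] = 3*1 + 3*2 + -1*3 = 6
y[3] = 3*2 + 3*3 = 15
y[4] = 3*3 = 9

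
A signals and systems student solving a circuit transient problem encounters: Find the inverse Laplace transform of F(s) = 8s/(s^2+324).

Standard pair: s/(s^2+w^2) <-> cos(wt)*u(t)
With k=8, w=18: f(t) = 8*cos(18t)*u(t)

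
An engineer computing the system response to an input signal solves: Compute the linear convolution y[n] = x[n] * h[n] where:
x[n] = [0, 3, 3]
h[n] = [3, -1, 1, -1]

y[n] = sum_k x[k]*h[n-k]. Output length = len(x) + len(h) - 1 = 3 + 4 - 1 = 6.
y[0] = 0*3 = 0
y[1] = 3*3 + 0*-1 = 9
y[2] = 3*3 + 3*-1 + 0*1 = 6
y[3] = 3*-1 + 3*1 + 0*-1 = 0
y[4] = 3*1 + 3*-1 = 0
y[5] = 3*-1 = -3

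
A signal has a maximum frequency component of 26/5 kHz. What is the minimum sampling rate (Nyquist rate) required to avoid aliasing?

By the Nyquist-Shannon sampling theorem,
the minimum sampling rate (Nyquist rate) must be at least 2 * f_max.
Nyquist rate = 2 * 26/5 kHz = 52/5 kHz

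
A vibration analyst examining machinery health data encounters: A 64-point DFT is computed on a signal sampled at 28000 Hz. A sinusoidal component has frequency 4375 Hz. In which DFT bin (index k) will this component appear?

DFT frequency resolution = f_s/N = 28000/64 = 875/2 Hz
Bin index k = f_signal / resolution = 4375 / 875/2 = 10
The signal frequency 4375 Hz falls in DFT bin k = 10.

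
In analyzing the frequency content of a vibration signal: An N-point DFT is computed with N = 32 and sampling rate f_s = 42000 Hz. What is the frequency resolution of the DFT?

DFT frequency resolution = f_s / N
= 42000 / 32 = 2625/2 Hz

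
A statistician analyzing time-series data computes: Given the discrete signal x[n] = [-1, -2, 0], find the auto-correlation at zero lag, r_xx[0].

The auto-correlation at zero lag r_xx[0] equals the signal energy.
r_xx[0] = sum of x[n]^2 = (-1)^2 + (-2)^2 + 0^2
= 1 + 4 + 0 = 5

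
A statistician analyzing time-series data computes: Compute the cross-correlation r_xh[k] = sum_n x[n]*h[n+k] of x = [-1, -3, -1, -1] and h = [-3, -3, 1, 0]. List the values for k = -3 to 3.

Both sequences indexed from 0 and zero outside their support.
Lags with overlap: k = -3 to 3.
  r_xh[-3] = x[3]*h[0] = 3
  r_xh[-2] = x[2]*h[0] + x[3]*h[1] = 6
  r_xh[-1] = x[1]*h[0] + x[2]*h[1] + x[3]*h[2] = 11
  r_xh[0] = x[0]*h[0] + x[1]*h[1] + x[2]*h[2] + x[3]*h[3] = 11
  r_xh[1] = x[0]*h[1] + x[1]*h[2] + x[2]*h[3] = 0
  r_xh[2] = x[0]*h[2] + x[1]*h[3] = -1
  r_xh[3] = x[0]*h[3] = 0
r_xh = [3, 6, 11, 11, 0, -1, 0] (for k = -3, ..., 3)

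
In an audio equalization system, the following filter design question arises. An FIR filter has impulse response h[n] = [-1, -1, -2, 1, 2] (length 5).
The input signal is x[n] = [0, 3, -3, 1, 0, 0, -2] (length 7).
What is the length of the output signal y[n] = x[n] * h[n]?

For linear convolution, the output length is:
len(y) = len(x) + len(h) - 1 = 7 + 5 - 1 = 11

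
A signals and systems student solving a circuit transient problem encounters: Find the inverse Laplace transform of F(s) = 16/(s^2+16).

Standard pair: w/(s^2+w^2) <-> sin(wt)*u(t)
Recognize w^2 = 16, so w = 4; numerator 16 = 4*4.
f(t) = 4*sin(4t)*u(t)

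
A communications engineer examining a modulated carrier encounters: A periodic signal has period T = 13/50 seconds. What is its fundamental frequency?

The fundamental frequency is the reciprocal of the period.
f = 1/T = 1/(13/50) = 50/13 Hz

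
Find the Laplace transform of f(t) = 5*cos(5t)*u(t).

Standard pair: cos(wt)*u(t) <-> s/(s^2+w^2)
With w = 5: L{5*cos(5t)*u(t)} = 5s/(s^2+25)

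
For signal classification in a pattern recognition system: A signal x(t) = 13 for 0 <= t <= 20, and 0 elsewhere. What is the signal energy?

Energy = integral of |x(t)|^2 dt over the signal duration
= 13^2 * 20 = 169 * 20 = 3380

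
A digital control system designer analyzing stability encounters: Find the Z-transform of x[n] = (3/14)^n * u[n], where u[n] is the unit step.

The Z-transform of a^n * u[n] is z/(z-a) for |z| > |a|.
Here a = 3/14, so X(z) = z/(z - (3/14)) = 14z/(14z - 3)
ROC: |z| > 3/14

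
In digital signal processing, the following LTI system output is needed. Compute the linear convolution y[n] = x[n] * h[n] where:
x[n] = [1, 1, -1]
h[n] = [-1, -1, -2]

y[n] = sum_k x[k]*h[n-k]. Output length = len(x) + len(h) - 1 = 3 + 3 - 1 = 5.
y[0] = 1*-1 = -1
y[1] = 1*-1 + 1*-1 = -2
y[2] = -1*-1 + 1*-1 + 1*-2 = -2
y[3] = -1*-1 + 1*-2 = -1
y[4] = -1*-2 = 2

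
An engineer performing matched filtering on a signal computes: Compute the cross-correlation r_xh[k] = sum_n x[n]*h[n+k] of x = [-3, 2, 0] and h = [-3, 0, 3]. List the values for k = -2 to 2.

Both sequences indexed from 0 and zero outside their support.
Lags with overlap: k = -2 to 2.
  r_xh[-2] = x[2]*h[0] = 0
  r_xh[-1] = x[1]*h[0] + x[2]*h[1] = -6
  r_xh[0] = x[0]*h[0] + x[1]*h[1] + x[2]*h[2] = 9
  r_xh[1] = x[0]*h[1] + x[1]*h[2] = 6
  r_xh[2] = x[0]*h[2] = -9
r_xh = [0, -6, 9, 6, -9] (for k = -2, ..., 2)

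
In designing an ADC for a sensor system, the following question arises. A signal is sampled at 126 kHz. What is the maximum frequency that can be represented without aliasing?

The maximum frequency that can be represented without aliasing
is the Nyquist frequency: f_max = f_s / 2 = 126 kHz / 2 = 63 kHz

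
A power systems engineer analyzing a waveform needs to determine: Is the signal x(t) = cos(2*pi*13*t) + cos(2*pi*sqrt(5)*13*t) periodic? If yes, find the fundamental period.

f1 = 13 Hz, f2 = 13*sqrt(5) Hz
Ratio f2/f1 = sqrt(5), which is irrational.
Since the frequency ratio is irrational, no common period exists.
The signal is not periodic.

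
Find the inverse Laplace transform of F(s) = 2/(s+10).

Standard pair: k/(s+a) <-> k*e^(-at)*u(t)
With k=2, a=10: f(t) = 2*e^(-10t)*u(t)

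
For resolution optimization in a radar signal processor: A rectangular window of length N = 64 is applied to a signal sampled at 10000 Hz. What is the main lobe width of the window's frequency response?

For a rectangular window of length N,
the main lobe width in frequency is 2*f_s/N.
= 2*10000/64 = 625/2 Hz
This determines the minimum frequency separation for resolving two sinusoids.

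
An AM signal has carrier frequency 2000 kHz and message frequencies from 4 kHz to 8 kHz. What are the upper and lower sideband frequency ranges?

Upper sideband (USB) = fc + [fm_low, fm_high] = 2000 + [4, 8] = [2004, 2008] kHz
Lower sideband (LSB) = fc - [fm_high, fm_low] = 2000 - [8, 4] = [1992, 1996] kHz
Total occupied spectrum: 1992 kHz to 2008 kHz (plus carrier at 2000 kHz)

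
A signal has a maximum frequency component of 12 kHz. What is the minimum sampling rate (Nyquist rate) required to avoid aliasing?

By the Nyquist-Shannon sampling theorem,
the minimum sampling rate (Nyquist rate) must be at least 2 * f_max.
Nyquist rate = 2 * 12 kHz = 24 kHz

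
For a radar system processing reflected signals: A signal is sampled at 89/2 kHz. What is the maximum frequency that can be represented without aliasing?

The maximum frequency that can be represented without aliasing
is the Nyquist frequency: f_max = f_s / 2 = 89/2 kHz / 2 = 89/4 kHz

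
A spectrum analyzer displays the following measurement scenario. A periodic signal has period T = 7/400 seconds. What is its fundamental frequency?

The fundamental frequency is the reciprocal of the period.
f = 1/T = 1/(7/400) = 400/7 Hz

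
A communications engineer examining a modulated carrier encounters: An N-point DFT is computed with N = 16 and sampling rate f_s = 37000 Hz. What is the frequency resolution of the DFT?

DFT frequency resolution = f_s / N
= 37000 / 16 = 4625/2 Hz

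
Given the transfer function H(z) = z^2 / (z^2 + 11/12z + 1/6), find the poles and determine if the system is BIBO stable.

Poles are roots of the denominator: z^2 + 11/12z + 1/6 = 0.
Quadratic formula: z = [-(11/12) +/- sqrt((11/12)^2 - 4*(1/6))] / 2
Discriminant = 121/144 - 2/3 = 25/144; sqrt = 5/12.
z = (-11/12 +/- 5/12) / 2 => z = -1/4 or z = -2/3.
|p1| = 2/3, |p2| = 1/4.
For BIBO stability, all poles must lie inside the unit circle (|p| < 1).
System is STABLE since both |p| < 1.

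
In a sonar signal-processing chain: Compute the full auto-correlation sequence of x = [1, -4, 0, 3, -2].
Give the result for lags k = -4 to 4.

r_xx[k] = sum_m x[m]*x[m+k], indexed from 0, for k = -4 to 4:
  r_xx[-4] = x[4]*x[0] = -2
  r_xx[-3] = x[3]*x[0] + x[4]*x[1] = 11
  r_xx[-2] = x[2]*x[0] + x[3]*x[1] + x[4]*x[2] = -12
  r_xx[-1] = x[1]*x[0] + x[2]*x[1] + x[3]*x[2] + x[4]*x[3] = -10
  r_xx[0] = x[0]*x[0] + x[1]*x[1] + x[2]*x[2] + x[3]*x[3] + x[4]*x[4] = 30
  r_xx[1] = x[0]*x[1] + x[1]*x[2] + x[2]*x[3] + x[3]*x[4] = -10
  r_xx[2] = x[0]*x[2] + x[1]*x[3] + x[2]*x[4] = -12
  r_xx[3] = x[0]*x[3] + x[1]*x[4] = 11
  r_xx[4] = x[0]*x[4] = -2
r_xx = [-2, 11, -12, -10, 30, -10, -12, 11, -2]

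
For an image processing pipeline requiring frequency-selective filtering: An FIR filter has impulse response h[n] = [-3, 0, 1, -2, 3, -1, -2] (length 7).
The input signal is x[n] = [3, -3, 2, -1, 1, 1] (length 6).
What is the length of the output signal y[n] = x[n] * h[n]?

For linear convolution, the output length is:
len(y) = len(x) + len(h) - 1 = 6 + 7 - 1 = 12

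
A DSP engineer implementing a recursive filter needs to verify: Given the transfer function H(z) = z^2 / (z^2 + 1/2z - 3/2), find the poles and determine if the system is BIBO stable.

Poles are roots of the denominator: z^2 + 1/2z - 3/2 = 0.
Quadratic formula: z = [-(1/2) +/- sqrt((1/2)^2 - 4*(-3/2))] / 2
Discriminant = 1/4 + 6 = 25/4; sqrt = 5/2.
z = (-1/2 +/- 5/2) / 2 => z = 1 or z = -3/2.
|p1| = 3/2, |p2| = 1.
For BIBO stability, all poles must lie inside the unit circle (|p| < 1).
System is UNSTABLE since at least one |p| >= 1.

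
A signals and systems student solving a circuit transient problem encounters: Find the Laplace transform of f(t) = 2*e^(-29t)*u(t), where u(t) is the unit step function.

Standard Laplace transform pair:
e^(-at)*u(t) <-> 1/(s+a)
With a = 29: L{2*e^(-29t)*u(t)} = 2/(s+29), ROC: Re(s) > -29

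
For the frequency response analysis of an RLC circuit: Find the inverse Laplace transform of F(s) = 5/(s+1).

Standard pair: k/(s+a) <-> k*e^(-at)*u(t)
With k=5, a=1: f(t) = 5*e^(-t)*u(t)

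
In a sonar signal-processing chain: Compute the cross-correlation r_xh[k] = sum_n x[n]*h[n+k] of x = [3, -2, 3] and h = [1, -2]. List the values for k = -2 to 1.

Both sequences indexed from 0 and zero outside their support.
Lags with overlap: k = -2 to 1.
  r_xh[-2] = x[2]*h[0] = 3
  r_xh[-1] = x[1]*h[0] + x[2]*h[1] = -8
  r_xh[0] = x[0]*h[0] + x[1]*h[1] = 7
  r_xh[1] = x[0]*h[1] = -6
r_xh = [3, -8, 7, -6] (for k = -2, ..., 1)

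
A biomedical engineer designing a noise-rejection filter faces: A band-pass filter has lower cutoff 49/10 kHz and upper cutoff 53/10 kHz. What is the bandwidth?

Bandwidth = f_high - f_low
= 53/10 kHz - 49/10 kHz = 2/5 kHz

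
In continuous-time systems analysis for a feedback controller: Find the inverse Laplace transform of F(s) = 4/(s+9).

Standard pair: k/(s+a) <-> k*e^(-at)*u(t)
With k=4, a=9: f(t) = 4*e^(-9t)*u(t)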